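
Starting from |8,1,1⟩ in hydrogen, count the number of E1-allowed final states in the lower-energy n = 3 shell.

4

E1 requires Δl = ±1, so l_f ∈ {0, 2}; with 0 ≤ l_f ≤ n_f−1 = 2, the allowed l_f values are {0, 2}.
For l_f = 0: m_f ∈ {m_i−1, m_i, m_i+1} ∩ [−0, 0] = {0} → 1 state.
For l_f = 2: m_f ∈ {m_i−1, m_i, m_i+1} ∩ [−2, 2] = {0, 1, 2} → 3 states.
Total: 4.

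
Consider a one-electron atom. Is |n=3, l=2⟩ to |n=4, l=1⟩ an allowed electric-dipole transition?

l: 2 → 1 (Δl = -1). Δl = ±1 satisfied.
All E1 selection rules are satisfied.

allowed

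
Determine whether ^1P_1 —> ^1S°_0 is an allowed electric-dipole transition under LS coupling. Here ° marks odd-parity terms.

ΔL = 0, ±1 (not L=0↔0): L: 1 → 0, ΔL = -1 — satisfied.
ΔS = 0: S: 0 → 0 — satisfied.
Parity must change: even → odd — satisfied.
ΔJ = 0, ±1 (not J=0↔0): J: 1 → 0, ΔJ = -1 — satisfied.
All four E1 rules are satisfied.

allowed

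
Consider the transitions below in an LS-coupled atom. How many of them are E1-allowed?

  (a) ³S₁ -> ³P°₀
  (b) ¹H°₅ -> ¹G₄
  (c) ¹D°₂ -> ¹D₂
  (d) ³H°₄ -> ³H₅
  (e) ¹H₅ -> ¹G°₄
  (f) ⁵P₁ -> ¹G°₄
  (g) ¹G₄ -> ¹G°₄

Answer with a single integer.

(a) allowed
(b) allowed
(c) allowed
(d) allowed
(e) allowed
(f) forbidden (ΔS, ΔL, ΔJ fail)
(g) allowed
Total allowed: 6 of 7.

6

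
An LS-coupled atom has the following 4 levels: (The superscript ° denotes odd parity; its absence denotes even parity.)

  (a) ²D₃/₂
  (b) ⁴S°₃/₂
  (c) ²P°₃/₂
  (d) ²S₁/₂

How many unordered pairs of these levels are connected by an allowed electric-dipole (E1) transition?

2

(a)–(b): forbidden (ΔS, ΔL).
(a)–(c): allowed.
(a)–(d): forbidden (parity, ΔL).
(b)–(c): forbidden (parity, ΔS).
(b)–(d): forbidden (ΔS, ΔL).
(c)–(d): allowed.
Allowed pairs: 2 of 6.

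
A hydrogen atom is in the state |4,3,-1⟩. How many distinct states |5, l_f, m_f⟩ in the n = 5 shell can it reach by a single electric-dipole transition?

6

E1 requires Δl = ±1, so l_f ∈ {2, 4}; with 0 ≤ l_f ≤ n_f−1 = 4, the allowed l_f values are {2, 4}.
For l_f = 2: m_f ∈ {m_i−1, m_i, m_i+1} ∩ [−2, 2] = {-2, -1, 0} → 3 states.
For l_f = 4: m_f ∈ {m_i−1, m_i, m_i+1} ∩ [−4, 4] = {-2, -1, 0} → 3 states.
Total: 6.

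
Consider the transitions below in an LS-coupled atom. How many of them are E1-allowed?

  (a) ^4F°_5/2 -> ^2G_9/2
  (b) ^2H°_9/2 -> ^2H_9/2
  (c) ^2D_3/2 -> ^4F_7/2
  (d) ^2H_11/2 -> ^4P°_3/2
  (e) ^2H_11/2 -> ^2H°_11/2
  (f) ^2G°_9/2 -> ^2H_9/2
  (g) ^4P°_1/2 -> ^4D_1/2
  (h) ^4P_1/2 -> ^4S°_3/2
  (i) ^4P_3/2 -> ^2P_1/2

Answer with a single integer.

5

(a) forbidden (ΔS, ΔJ fail)
(b) allowed
(c) forbidden (parity, ΔS, ΔJ fail)
(d) forbidden (ΔS, ΔL, ΔJ fail)
(e) allowed
(f) allowed
(g) allowed
(h) allowed
(i) forbidden (parity, ΔS fail)
Total allowed: 5 of 9.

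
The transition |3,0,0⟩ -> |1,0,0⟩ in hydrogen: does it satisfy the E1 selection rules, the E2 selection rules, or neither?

Δl = 0 − 0 = +0; l_i + l_f = 0.
Δm_l = +0.
E1 (Δl = ±1, |Δm_l| ≤ 1): not satisfied.
E2 (Δl = 0,±2, l_i+l_f ≥ 2, |Δm_l| ≤ 2): not satisfied.

neither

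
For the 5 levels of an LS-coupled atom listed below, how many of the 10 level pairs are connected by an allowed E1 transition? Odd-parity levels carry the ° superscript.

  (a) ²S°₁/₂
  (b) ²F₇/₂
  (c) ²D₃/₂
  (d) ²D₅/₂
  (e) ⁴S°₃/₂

0

(a)–(b): forbidden (ΔL, ΔJ).
(a)–(c): forbidden (ΔL).
(a)–(d): forbidden (ΔL, ΔJ).
(a)–(e): forbidden (parity, ΔS, ΔL).
(b)–(c): forbidden (parity, ΔJ).
(b)–(d): forbidden (parity).
(b)–(e): forbidden (ΔS, ΔL, ΔJ).
(c)–(d): forbidden (parity).
(c)–(e): forbidden (ΔS, ΔL).
(d)–(e): forbidden (ΔS, ΔL).
Allowed pairs: 0 of 10.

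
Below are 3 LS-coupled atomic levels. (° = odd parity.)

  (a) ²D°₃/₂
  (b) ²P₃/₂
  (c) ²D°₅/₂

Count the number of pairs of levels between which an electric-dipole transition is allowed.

(a)–(b): allowed.
(a)–(c): forbidden (parity).
(b)–(c): allowed.
Allowed pairs: 2 of 3.

2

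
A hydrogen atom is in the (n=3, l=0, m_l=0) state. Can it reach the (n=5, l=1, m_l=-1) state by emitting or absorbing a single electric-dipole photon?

Initial l = 0, final l = 1, so Δl = +1. E1 requires Δl = ±1: ✓.
Δm_l = -1 − (0) = -1. E1 requires Δm_l = 0, ±1: ✓.
All E1 selection rules are satisfied.

allowed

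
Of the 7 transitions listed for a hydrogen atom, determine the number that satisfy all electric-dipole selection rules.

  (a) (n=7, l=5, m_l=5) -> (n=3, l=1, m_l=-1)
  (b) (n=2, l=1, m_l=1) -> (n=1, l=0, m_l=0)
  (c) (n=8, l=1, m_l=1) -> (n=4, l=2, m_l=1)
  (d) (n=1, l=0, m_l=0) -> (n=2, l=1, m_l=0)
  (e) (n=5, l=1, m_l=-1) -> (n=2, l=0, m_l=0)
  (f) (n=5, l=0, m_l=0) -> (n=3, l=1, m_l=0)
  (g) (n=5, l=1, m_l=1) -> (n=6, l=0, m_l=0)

(a) forbidden — Δl = -4 (E1 requires Δl = ±1); Δm_l = -6 (E1 requires Δm_l = 0, ±1)
(b) allowed
(c) allowed
(d) allowed
(e) allowed
(f) allowed
(g) allowed
Total allowed: 6 of 7.

6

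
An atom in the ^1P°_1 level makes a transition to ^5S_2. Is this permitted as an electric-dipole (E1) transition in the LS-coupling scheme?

forbidden

Reading off the term symbols: S 0→2, L 1→0, J 1→2, parity odd→even.
Parity must change: odd → even — ok.
ΔS = 0: S: 0 → 2 — fails.
ΔL = 0, ±1 (not L=0↔0): L: 1 → 0, ΔL = -1 — ok.
ΔJ = 0, ±1 (not J=0↔0): J: 1 → 2, ΔJ = +1 — ok.
Rule(s) violated: ΔS.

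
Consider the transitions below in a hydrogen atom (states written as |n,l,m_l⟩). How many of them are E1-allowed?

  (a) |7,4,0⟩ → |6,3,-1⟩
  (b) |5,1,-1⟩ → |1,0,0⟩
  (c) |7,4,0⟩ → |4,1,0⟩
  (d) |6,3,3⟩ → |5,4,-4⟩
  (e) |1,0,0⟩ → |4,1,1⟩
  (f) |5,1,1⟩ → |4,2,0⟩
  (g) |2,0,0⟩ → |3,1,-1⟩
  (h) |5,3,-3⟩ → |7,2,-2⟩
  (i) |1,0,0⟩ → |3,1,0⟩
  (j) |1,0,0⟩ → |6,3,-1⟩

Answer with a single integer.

7

(a) allowed
(b) allowed
(c) forbidden — Δl = -3 (E1 requires Δl = ±1)
(d) forbidden — Δm_l = -7 (E1 requires Δm_l = 0, ±1)
(e) allowed
(f) allowed
(g) allowed
(h) allowed
(i) allowed
(j) forbidden — Δl = +3 (E1 requires Δl = ±1)
Total allowed: 7 of 10.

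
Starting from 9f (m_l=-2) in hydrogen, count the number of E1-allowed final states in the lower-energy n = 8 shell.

E1 requires Δl = ±1, so l_f ∈ {2, 4}; with 0 ≤ l_f ≤ n_f−1 = 7, the allowed l_f values are {2, 4}.
For l_f = 2: m_f ∈ {m_i−1, m_i, m_i+1} ∩ [−2, 2] = {-2, -1} → 2 states.
For l_f = 4: m_f ∈ {m_i−1, m_i, m_i+1} ∩ [−4, 4] = {-3, -2, -1} → 3 states.
Total: 5.

5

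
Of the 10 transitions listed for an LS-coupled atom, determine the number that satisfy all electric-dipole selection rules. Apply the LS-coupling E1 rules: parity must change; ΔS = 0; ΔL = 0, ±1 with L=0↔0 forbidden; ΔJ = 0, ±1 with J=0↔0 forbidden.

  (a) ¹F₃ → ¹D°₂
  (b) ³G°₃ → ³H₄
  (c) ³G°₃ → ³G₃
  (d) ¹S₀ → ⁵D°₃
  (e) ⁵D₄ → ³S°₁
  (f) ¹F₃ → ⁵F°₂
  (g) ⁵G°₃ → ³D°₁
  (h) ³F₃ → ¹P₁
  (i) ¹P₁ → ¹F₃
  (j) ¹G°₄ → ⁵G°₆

3

(a) allowed
(b) allowed
(c) allowed
(d) forbidden (ΔS, ΔL, ΔJ fail)
(e) forbidden (ΔS, ΔL, ΔJ fail)
(f) forbidden (ΔS fails)
(g) forbidden (parity, ΔS, ΔL, ΔJ fail)
(h) forbidden (parity, ΔS, ΔL, ΔJ fail)
(i) forbidden (parity, ΔL, ΔJ fail)
(j) forbidden (parity, ΔS, ΔJ fail)
Total allowed: 3 of 10.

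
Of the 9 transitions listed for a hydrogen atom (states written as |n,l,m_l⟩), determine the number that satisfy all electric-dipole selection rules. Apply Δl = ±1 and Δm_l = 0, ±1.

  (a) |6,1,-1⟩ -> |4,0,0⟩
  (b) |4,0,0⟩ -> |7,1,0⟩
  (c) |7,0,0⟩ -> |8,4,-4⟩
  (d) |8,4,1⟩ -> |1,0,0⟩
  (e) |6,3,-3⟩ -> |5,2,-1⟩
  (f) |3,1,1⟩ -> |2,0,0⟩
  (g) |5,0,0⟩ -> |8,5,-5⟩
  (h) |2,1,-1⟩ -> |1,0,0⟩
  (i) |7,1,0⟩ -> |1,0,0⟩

5

(a) allowed
(b) allowed
(c) forbidden — Δl = +4 (E1 requires Δl = ±1); Δm_l = -4 (E1 requires Δm_l = 0, ±1)
(d) forbidden — Δl = -4 (E1 requires Δl = ±1)
(e) forbidden — Δm_l = +2 (E1 requires Δm_l = 0, ±1)
(f) allowed
(g) forbidden — Δl = +5 (E1 requires Δl = ±1); Δm_l = -5 (E1 requires Δm_l = 0, ±1)
(h) allowed
(i) allowed
Total allowed: 5 of 9.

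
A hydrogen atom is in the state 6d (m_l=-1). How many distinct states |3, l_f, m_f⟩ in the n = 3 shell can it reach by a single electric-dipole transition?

2

E1 requires Δl = ±1, so l_f ∈ {1, 3}; with 0 ≤ l_f ≤ n_f−1 = 2, the allowed l_f values are {1}.
For l_f = 1: m_f ∈ {m_i−1, m_i, m_i+1} ∩ [−1, 1] = {-1, 0} → 2 states.
Total: 2.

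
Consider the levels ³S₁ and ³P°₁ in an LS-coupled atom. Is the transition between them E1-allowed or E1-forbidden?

Initial level: S=1, L=0, J=1, parity even. Final level: S=1, L=1, J=1, parity odd.
Parity must change: even → odd — ok.
ΔS = 0: S: 1 → 1 — ok.
ΔL = 0, ±1 (not L=0↔0): L: 0 → 1, ΔL = +1 — ok.
ΔJ = 0, ±1 (not J=0↔0): J: 1 → 1, ΔJ = +0 — ok.
All four E1 rules are satisfied.

allowed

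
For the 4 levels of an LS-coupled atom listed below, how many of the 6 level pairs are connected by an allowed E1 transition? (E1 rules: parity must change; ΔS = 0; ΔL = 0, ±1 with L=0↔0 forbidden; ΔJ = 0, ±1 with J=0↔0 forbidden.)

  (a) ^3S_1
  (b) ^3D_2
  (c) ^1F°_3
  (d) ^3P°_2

(a)–(b): forbidden (parity, ΔL).
(a)–(c): forbidden (ΔS, ΔL, ΔJ).
(a)–(d): allowed.
(b)–(c): forbidden (ΔS).
(b)–(d): allowed.
(c)–(d): forbidden (parity, ΔS, ΔL).
Allowed pairs: 2 of 6.

2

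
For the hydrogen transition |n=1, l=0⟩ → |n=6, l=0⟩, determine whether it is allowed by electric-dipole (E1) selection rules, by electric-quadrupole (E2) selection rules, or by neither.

Δl = 0 − 0 = +0; l_i + l_f = 0.
E1 (Δl = ±1): not satisfied.
E2 (Δl = 0,±2, l_i+l_f ≥ 2): not satisfied.

neither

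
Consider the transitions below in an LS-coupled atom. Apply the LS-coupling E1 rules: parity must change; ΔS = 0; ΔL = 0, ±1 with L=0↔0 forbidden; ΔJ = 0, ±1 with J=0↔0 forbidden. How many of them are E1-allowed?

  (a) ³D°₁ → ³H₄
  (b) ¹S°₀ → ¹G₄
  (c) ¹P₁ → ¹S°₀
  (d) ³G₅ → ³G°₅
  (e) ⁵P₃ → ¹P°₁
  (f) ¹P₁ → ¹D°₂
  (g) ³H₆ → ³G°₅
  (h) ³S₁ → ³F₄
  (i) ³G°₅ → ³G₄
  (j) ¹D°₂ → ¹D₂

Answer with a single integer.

(a) forbidden (ΔL, ΔJ fail)
(b) forbidden (ΔL, ΔJ fail)
(c) allowed
(d) allowed
(e) forbidden (ΔS, ΔJ fail)
(f) allowed
(g) allowed
(h) forbidden (parity, ΔL, ΔJ fail)
(i) allowed
(j) allowed
Total allowed: 6 of 10.

6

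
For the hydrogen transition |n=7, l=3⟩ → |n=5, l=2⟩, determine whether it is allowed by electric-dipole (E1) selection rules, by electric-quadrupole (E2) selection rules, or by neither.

Δl = 2 − 3 = -1; l_i + l_f = 5.
E1 (Δl = ±1): satisfied.
E2 (Δl = 0,±2, l_i+l_f ≥ 2): not satisfied.

E1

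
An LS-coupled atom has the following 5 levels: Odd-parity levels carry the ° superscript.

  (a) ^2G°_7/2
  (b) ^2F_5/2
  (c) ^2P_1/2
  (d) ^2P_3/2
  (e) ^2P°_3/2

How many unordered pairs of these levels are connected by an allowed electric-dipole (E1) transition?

(a)–(b): allowed.
(a)–(c): forbidden (ΔL, ΔJ).
(a)–(d): forbidden (ΔL, ΔJ).
(a)–(e): forbidden (parity, ΔL, ΔJ).
(b)–(c): forbidden (parity, ΔL, ΔJ).
(b)–(d): forbidden (parity, ΔL).
(b)–(e): forbidden (ΔL).
(c)–(d): forbidden (parity).
(c)–(e): allowed.
(d)–(e): allowed.
Allowed pairs: 3 of 10.

3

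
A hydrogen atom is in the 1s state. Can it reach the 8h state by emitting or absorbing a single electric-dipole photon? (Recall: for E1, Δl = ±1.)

forbidden

l: 0 → 5 (Δl = +5). Δl = ±1 fails.
The transition is electric-dipole forbidden.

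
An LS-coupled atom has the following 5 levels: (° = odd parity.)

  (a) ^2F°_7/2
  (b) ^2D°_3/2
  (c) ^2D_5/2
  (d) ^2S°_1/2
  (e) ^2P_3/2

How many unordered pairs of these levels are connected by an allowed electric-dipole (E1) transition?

4

(a)–(b): forbidden (parity, ΔJ).
(a)–(c): allowed.
(a)–(d): forbidden (parity, ΔL, ΔJ).
(a)–(e): forbidden (ΔL, ΔJ).
(b)–(c): allowed.
(b)–(d): forbidden (parity, ΔL).
(b)–(e): allowed.
(c)–(d): forbidden (ΔL, ΔJ).
(c)–(e): forbidden (parity).
(d)–(e): allowed.
Allowed pairs: 4 of 10.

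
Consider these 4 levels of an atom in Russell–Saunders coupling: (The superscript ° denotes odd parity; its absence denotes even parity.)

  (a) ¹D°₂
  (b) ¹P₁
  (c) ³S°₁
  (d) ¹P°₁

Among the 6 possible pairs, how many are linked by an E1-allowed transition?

2

(a)–(b): allowed.
(a)–(c): forbidden (parity, ΔS, ΔL).
(a)–(d): forbidden (parity).
(b)–(c): forbidden (ΔS).
(b)–(d): allowed.
(c)–(d): forbidden (parity, ΔS).
Allowed pairs: 2 of 6.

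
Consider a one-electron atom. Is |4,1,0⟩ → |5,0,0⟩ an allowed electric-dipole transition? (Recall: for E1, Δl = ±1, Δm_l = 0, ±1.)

allowed

Initial l = 1, final l = 0, so Δl = -1. E1 requires Δl = ±1: ✓.
Δm_l = 0 − (0) = +0. E1 requires Δm_l = 0, ±1: ✓.
All E1 selection rules are satisfied.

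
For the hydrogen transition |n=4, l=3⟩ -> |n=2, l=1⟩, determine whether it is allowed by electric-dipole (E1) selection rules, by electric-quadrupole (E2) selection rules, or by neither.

E2

Δl = 1 − 3 = -2; l_i + l_f = 4.
E1 (Δl = ±1): not satisfied.
E2 (Δl = 0,±2, l_i+l_f ≥ 2): satisfied.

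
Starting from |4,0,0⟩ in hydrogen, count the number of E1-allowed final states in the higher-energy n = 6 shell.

E1 requires Δl = ±1, so l_f ∈ {-1, 1}; with 0 ≤ l_f ≤ n_f−1 = 5, the allowed l_f values are {1}.
For l_f = 1: m_f ∈ {m_i−1, m_i, m_i+1} ∩ [−1, 1] = {-1, 0, 1} → 3 states.
Total: 3.

3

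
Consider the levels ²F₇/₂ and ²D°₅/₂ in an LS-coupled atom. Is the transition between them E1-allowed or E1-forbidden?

allowed

Parity must change: even → odd — passes.
ΔS = 0: S: 1/2 → 1/2 — passes.
ΔL = 0, ±1 (not L=0↔0): L: 3 → 2, ΔL = -1 — passes.
ΔJ = 0, ±1 (not J=0↔0): J: 7/2 → 5/2, ΔJ = -1 — passes.
All four E1 rules are satisfied.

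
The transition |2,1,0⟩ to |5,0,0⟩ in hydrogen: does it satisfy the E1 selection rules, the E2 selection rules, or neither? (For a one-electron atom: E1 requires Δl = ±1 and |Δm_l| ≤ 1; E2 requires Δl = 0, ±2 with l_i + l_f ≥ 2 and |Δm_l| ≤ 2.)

E1

Δl = 0 − 1 = -1; l_i + l_f = 1.
Δm_l = +0.
E1 (Δl = ±1, |Δm_l| ≤ 1): satisfied.
E2 (Δl = 0,±2, l_i+l_f ≥ 2, |Δm_l| ≤ 2): not satisfied.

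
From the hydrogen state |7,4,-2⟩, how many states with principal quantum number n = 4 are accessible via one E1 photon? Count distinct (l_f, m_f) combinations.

3

E1 requires Δl = ±1, so l_f ∈ {3, 5}; with 0 ≤ l_f ≤ n_f−1 = 3, the allowed l_f values are {3}.
For l_f = 3: m_f ∈ {m_i−1, m_i, m_i+1} ∩ [−3, 3] = {-3, -2, -1} → 3 states.
Total: 3.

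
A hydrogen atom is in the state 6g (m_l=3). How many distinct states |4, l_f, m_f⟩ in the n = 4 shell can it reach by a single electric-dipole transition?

2

E1 requires Δl = ±1, so l_f ∈ {3, 5}; with 0 ≤ l_f ≤ n_f−1 = 3, the allowed l_f values are {3}.
For l_f = 3: m_f ∈ {m_i−1, m_i, m_i+1} ∩ [−3, 3] = {2, 3} → 2 states.
Total: 2.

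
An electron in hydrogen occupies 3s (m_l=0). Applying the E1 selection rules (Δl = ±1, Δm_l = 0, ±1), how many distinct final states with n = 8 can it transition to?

E1 requires Δl = ±1, so l_f ∈ {-1, 1}; with 0 ≤ l_f ≤ n_f−1 = 7, the allowed l_f values are {1}.
For l_f = 1: m_f ∈ {m_i−1, m_i, m_i+1} ∩ [−1, 1] = {-1, 0, 1} → 3 states.
Total: 3.

3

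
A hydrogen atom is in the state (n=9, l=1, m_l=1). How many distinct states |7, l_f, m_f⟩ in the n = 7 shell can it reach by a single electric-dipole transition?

E1 requires Δl = ±1, so l_f ∈ {0, 2}; with 0 ≤ l_f ≤ n_f−1 = 6, the allowed l_f values are {0, 2}.
For l_f = 0: m_f ∈ {m_i−1, m_i, m_i+1} ∩ [−0, 0] = {0} → 1 state.
For l_f = 2: m_f ∈ {m_i−1, m_i, m_i+1} ∩ [−2, 2] = {0, 1, 2} → 3 states.
Total: 4.

4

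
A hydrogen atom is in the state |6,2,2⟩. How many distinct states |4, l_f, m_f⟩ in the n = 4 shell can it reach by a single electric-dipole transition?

4

E1 requires Δl = ±1, so l_f ∈ {1, 3}; with 0 ≤ l_f ≤ n_f−1 = 3, the allowed l_f values are {1, 3}.
For l_f = 1: m_f ∈ {m_i−1, m_i, m_i+1} ∩ [−1, 1] = {1} → 1 state.
For l_f = 3: m_f ∈ {m_i−1, m_i, m_i+1} ∩ [−3, 3] = {1, 2, 3} → 3 states.
Total: 4.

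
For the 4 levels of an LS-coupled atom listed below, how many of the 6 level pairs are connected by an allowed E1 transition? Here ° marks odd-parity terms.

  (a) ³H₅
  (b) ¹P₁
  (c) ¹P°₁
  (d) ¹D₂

(a)–(b): forbidden (parity, ΔS, ΔL, ΔJ).
(a)–(c): forbidden (ΔS, ΔL, ΔJ).
(a)–(d): forbidden (parity, ΔS, ΔL, ΔJ).
(b)–(c): allowed.
(b)–(d): forbidden (parity).
(c)–(d): allowed.
Allowed pairs: 2 of 6.

2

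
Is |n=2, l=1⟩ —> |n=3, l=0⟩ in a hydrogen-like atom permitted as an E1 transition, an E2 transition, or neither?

Δl = 0 − 1 = -1; l_i + l_f = 1.
E1 (Δl = ±1): satisfied.
E2 (Δl = 0,±2, l_i+l_f ≥ 2): not satisfied.

E1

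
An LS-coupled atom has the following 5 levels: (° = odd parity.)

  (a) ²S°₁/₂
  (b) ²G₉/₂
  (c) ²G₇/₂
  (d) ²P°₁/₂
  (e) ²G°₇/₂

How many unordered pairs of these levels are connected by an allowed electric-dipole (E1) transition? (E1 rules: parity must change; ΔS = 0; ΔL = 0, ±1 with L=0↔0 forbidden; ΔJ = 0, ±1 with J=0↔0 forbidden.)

2

(a)–(b): forbidden (ΔL, ΔJ).
(a)–(c): forbidden (ΔL, ΔJ).
(a)–(d): forbidden (parity).
(a)–(e): forbidden (parity, ΔL, ΔJ).
(b)–(c): forbidden (parity).
(b)–(d): forbidden (ΔL, ΔJ).
(b)–(e): allowed.
(c)–(d): forbidden (ΔL, ΔJ).
(c)–(e): allowed.
(d)–(e): forbidden (parity, ΔL, ΔJ).
Allowed pairs: 2 of 10.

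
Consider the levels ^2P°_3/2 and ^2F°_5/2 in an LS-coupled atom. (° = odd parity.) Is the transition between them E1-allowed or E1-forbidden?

forbidden

ΔS = 0: S: 1/2 → 1/2 — passes.
ΔL = 0, ±1 (not L=0↔0): L: 1 → 3, ΔL = +2 — fails.
ΔJ = 0, ±1 (not J=0↔0): J: 3/2 → 5/2, ΔJ = +1 — passes.
Parity must change: odd → odd — fails.
Rule(s) violated: parity, ΔL.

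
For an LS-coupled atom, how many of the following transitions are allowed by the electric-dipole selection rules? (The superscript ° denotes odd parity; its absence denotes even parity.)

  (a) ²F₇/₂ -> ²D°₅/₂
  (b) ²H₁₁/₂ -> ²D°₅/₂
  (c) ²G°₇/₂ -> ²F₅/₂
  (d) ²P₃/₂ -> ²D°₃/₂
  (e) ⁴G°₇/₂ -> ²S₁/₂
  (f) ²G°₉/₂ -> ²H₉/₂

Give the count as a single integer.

4

(a) allowed
(b) forbidden (ΔL, ΔJ fail)
(c) allowed
(d) allowed
(e) forbidden (ΔS, ΔL, ΔJ fail)
(f) allowed
Total allowed: 4 of 6.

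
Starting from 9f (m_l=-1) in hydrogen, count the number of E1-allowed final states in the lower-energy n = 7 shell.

6

E1 requires Δl = ±1, so l_f ∈ {2, 4}; with 0 ≤ l_f ≤ n_f−1 = 6, the allowed l_f values are {2, 4}.
For l_f = 2: m_f ∈ {m_i−1, m_i, m_i+1} ∩ [−2, 2] = {-2, -1, 0} → 3 states.
For l_f = 4: m_f ∈ {m_i−1, m_i, m_i+1} ∩ [−4, 4] = {-2, -1, 0} → 3 states.
Total: 6.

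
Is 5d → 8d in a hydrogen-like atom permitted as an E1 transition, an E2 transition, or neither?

Δl = 2 − 2 = +0; l_i + l_f = 4.
E1 (Δl = ±1): not satisfied.
E2 (Δl = 0,±2, l_i+l_f ≥ 2): satisfied.

E2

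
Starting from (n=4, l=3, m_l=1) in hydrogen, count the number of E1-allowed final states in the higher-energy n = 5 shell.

6

E1 requires Δl = ±1, so l_f ∈ {2, 4}; with 0 ≤ l_f ≤ n_f−1 = 4, the allowed l_f values are {2, 4}.
For l_f = 2: m_f ∈ {m_i−1, m_i, m_i+1} ∩ [−2, 2] = {0, 1, 2} → 3 states.
For l_f = 4: m_f ∈ {m_i−1, m_i, m_i+1} ∩ [−4, 4] = {0, 1, 2} → 3 states.
Total: 6.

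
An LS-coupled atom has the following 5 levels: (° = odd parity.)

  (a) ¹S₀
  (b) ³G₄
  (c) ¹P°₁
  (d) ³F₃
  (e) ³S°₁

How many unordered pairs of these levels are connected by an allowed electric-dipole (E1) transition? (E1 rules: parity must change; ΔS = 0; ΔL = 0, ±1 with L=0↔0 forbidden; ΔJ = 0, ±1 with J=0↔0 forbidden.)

1

(a)–(b): forbidden (parity, ΔS, ΔL, ΔJ).
(a)–(c): allowed.
(a)–(d): forbidden (parity, ΔS, ΔL, ΔJ).
(a)–(e): forbidden (ΔS, ΔL).
(b)–(c): forbidden (ΔS, ΔL, ΔJ).
(b)–(d): forbidden (parity).
(b)–(e): forbidden (ΔL, ΔJ).
(c)–(d): forbidden (ΔS, ΔL, ΔJ).
(c)–(e): forbidden (parity, ΔS).
(d)–(e): forbidden (ΔL, ΔJ).
Allowed pairs: 1 of 10.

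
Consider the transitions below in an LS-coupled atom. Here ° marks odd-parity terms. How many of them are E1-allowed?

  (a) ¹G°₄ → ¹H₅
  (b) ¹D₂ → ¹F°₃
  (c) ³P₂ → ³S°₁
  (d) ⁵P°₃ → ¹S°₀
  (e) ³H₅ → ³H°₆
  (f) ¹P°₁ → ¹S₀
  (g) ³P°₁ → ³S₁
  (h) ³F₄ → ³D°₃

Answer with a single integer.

(a) allowed
(b) allowed
(c) allowed
(d) forbidden (parity, ΔS, ΔJ fail)
(e) allowed
(f) allowed
(g) allowed
(h) allowed
Total allowed: 7 of 8.

7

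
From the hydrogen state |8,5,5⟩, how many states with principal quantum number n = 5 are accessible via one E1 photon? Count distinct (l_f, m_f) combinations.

E1 requires Δl = ±1, so l_f ∈ {4, 6}; with 0 ≤ l_f ≤ n_f−1 = 4, the allowed l_f values are {4}.
For l_f = 4: m_f ∈ {m_i−1, m_i, m_i+1} ∩ [−4, 4] = {4} → 1 state.
Total: 1.

1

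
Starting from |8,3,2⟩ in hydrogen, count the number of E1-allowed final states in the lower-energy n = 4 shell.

2

E1 requires Δl = ±1, so l_f ∈ {2, 4}; with 0 ≤ l_f ≤ n_f−1 = 3, the allowed l_f values are {2}.
For l_f = 2: m_f ∈ {m_i−1, m_i, m_i+1} ∩ [−2, 2] = {1, 2} → 2 states.
Total: 2.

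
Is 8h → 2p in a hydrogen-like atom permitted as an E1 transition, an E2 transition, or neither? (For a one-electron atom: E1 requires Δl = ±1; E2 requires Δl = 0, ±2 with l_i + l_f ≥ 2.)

neither

Δl = 1 − 5 = -4; l_i + l_f = 6.
E1 (Δl = ±1): not satisfied.
E2 (Δl = 0,±2, l_i+l_f ≥ 2): not satisfied.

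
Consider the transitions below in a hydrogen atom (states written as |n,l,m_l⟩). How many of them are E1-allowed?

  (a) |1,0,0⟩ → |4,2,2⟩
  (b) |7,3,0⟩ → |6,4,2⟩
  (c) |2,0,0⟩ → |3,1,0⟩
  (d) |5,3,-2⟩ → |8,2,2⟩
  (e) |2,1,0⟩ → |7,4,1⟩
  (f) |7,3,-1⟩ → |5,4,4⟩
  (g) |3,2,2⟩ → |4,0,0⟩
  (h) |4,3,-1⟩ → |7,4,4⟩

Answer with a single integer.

(a) forbidden — Δl = +2 (E1 requires Δl = ±1); Δm_l = +2 (E1 requires Δm_l = 0, ±1)
(b) forbidden — Δm_l = +2 (E1 requires Δm_l = 0, ±1)
(c) allowed
(d) forbidden — Δm_l = +4 (E1 requires Δm_l = 0, ±1)
(e) forbidden — Δl = +3 (E1 requires Δl = ±1)
(f) forbidden — Δm_l = +5 (E1 requires Δm_l = 0, ±1)
(g) forbidden — Δl = -2 (E1 requires Δl = ±1); Δm_l = -2 (E1 requires Δm_l = 0, ±1)
(h) forbidden — Δm_l = +5 (E1 requires Δm_l = 0, ±1)
Total allowed: 1 of 8.

1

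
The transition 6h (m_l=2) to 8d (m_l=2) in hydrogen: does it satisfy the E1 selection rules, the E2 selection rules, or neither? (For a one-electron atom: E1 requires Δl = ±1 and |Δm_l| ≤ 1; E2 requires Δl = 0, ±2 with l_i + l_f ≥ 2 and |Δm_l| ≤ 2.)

neither

Δl = 2 − 5 = -3; l_i + l_f = 7.
Δm_l = +0.
E1 (Δl = ±1, |Δm_l| ≤ 1): not satisfied.
E2 (Δl = 0,±2, l_i+l_f ≥ 2, |Δm_l| ≤ 2): not satisfied.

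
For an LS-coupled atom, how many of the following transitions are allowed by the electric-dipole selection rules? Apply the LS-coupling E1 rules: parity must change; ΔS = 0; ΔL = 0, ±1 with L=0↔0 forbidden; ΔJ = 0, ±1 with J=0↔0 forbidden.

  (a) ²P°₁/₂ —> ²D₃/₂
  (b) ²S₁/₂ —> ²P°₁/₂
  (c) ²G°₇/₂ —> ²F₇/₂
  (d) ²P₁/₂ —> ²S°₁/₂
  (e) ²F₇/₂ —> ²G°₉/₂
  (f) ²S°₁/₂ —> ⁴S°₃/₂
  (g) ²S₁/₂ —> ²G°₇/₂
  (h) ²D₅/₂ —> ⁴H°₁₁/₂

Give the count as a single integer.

(a) allowed
(b) allowed
(c) allowed
(d) allowed
(e) allowed
(f) forbidden (parity, ΔS, ΔL fail)
(g) forbidden (ΔL, ΔJ fail)
(h) forbidden (ΔS, ΔL, ΔJ fail)
Total allowed: 5 of 8.

5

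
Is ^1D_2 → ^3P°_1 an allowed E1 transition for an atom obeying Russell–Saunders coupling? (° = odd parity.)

forbidden

Initial level: S=0, L=2, J=2, parity even. Final level: S=1, L=1, J=1, parity odd.
ΔL = 0, ±1 (not L=0↔0): L: 2 → 1, ΔL = -1 — passes.
ΔS = 0: S: 0 → 1 — fails.
Parity must change: even → odd — passes.
ΔJ = 0, ±1 (not J=0↔0): J: 2 → 1, ΔJ = -1 — passes.
Rule(s) violated: ΔS.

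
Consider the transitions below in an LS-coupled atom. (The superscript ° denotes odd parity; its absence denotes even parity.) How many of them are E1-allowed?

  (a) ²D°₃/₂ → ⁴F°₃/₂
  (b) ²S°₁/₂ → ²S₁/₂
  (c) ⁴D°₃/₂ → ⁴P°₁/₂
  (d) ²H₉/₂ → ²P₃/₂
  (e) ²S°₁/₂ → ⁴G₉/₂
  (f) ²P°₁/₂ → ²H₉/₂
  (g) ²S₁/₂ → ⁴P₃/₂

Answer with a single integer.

(a) forbidden (parity, ΔS fail)
(b) forbidden (ΔL fails)
(c) forbidden (parity fails)
(d) forbidden (parity, ΔL, ΔJ fail)
(e) forbidden (ΔS, ΔL, ΔJ fail)
(f) forbidden (ΔL, ΔJ fail)
(g) forbidden (parity, ΔS fail)
Total allowed: 0 of 7.

0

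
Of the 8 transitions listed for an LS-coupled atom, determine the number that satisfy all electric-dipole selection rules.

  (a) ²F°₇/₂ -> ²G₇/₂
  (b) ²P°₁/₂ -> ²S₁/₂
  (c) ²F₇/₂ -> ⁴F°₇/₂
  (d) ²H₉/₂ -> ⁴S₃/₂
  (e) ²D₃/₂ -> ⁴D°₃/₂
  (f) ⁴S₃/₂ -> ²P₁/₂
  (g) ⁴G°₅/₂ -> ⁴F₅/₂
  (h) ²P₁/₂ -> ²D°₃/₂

(a) allowed
(b) allowed
(c) forbidden (ΔS fails)
(d) forbidden (parity, ΔS, ΔL, ΔJ fail)
(e) forbidden (ΔS fails)
(f) forbidden (parity, ΔS fail)
(g) allowed
(h) allowed
Total allowed: 4 of 8.

4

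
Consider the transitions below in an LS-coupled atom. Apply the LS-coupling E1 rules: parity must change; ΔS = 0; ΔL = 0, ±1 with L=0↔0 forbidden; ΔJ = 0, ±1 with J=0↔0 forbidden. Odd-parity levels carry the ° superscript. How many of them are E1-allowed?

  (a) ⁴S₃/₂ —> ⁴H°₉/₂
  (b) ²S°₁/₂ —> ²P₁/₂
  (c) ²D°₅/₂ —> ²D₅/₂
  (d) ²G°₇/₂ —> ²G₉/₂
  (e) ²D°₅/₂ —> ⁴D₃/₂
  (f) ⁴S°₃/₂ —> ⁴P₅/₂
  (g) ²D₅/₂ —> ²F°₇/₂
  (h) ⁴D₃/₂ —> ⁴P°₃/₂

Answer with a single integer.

(a) forbidden (ΔL, ΔJ fail)
(b) allowed
(c) allowed
(d) allowed
(e) forbidden (ΔS fails)
(f) allowed
(g) allowed
(h) allowed
Total allowed: 6 of 8.

6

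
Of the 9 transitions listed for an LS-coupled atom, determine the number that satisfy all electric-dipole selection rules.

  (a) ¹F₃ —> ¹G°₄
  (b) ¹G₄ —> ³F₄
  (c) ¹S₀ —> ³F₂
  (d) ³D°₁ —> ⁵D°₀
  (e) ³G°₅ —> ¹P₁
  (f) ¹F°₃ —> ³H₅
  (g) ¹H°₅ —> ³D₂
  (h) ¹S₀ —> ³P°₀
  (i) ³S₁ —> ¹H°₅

(a) allowed
(b) forbidden (parity, ΔS fail)
(c) forbidden (parity, ΔS, ΔL, ΔJ fail)
(d) forbidden (parity, ΔS fail)
(e) forbidden (ΔS, ΔL, ΔJ fail)
(f) forbidden (ΔS, ΔL, ΔJ fail)
(g) forbidden (ΔS, ΔL, ΔJ fail)
(h) forbidden (ΔS, ΔJ fail)
(i) forbidden (ΔS, ΔL, ΔJ fail)
Total allowed: 1 of 9.

1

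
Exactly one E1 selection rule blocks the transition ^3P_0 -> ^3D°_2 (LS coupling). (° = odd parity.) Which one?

Parity must change: even → odd — ok.
ΔS = 0: S: 1 → 1 — ok.
ΔJ = 0, ±1 (not J=0↔0): J: 0 → 2, ΔJ = +2 — fails.
ΔL = 0, ±1 (not L=0↔0): L: 1 → 2, ΔL = +1 — ok.

the ΔJ = 0, ±1 rule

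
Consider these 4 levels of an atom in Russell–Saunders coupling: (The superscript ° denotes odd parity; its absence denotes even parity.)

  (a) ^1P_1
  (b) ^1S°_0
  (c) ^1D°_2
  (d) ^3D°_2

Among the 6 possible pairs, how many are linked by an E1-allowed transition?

(a)–(b): allowed.
(a)–(c): allowed.
(a)–(d): forbidden (ΔS).
(b)–(c): forbidden (parity, ΔL, ΔJ).
(b)–(d): forbidden (parity, ΔS, ΔL, ΔJ).
(c)–(d): forbidden (parity, ΔS).
Allowed pairs: 2 of 6.

2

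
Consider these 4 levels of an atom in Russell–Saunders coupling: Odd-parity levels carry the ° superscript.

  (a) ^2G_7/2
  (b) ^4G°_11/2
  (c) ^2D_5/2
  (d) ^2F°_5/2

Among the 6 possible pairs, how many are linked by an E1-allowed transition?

2

(a)–(b): forbidden (ΔS, ΔJ).
(a)–(c): forbidden (parity, ΔL).
(a)–(d): allowed.
(b)–(c): forbidden (ΔS, ΔL, ΔJ).
(b)–(d): forbidden (parity, ΔS, ΔJ).
(c)–(d): allowed.
Allowed pairs: 2 of 6.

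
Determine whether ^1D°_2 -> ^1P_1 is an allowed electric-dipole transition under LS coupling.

allowed

Initial level: S=0, L=2, J=2, parity odd. Final level: S=0, L=1, J=1, parity even.
ΔL = 0, ±1 (not L=0↔0): L: 2 → 1, ΔL = -1 — satisfied.
ΔS = 0: S: 0 → 0 — satisfied.
Parity must change: odd → even — satisfied.
ΔJ = 0, ±1 (not J=0↔0): J: 2 → 1, ΔJ = -1 — satisfied.
All four E1 rules are satisfied.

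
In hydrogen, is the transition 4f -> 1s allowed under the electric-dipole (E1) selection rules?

Initial l = 3, final l = 0, so Δl = -3. E1 requires Δl = ±1: fails.
The transition is electric-dipole forbidden.

forbidden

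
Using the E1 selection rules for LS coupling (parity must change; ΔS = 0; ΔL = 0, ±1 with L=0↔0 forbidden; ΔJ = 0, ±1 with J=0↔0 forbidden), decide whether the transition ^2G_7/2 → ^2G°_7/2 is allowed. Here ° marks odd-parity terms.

allowed

Parity must change: even → odd — ok.
ΔS = 0: S: 1/2 → 1/2 — ok.
ΔL = 0, ±1 (not L=0↔0): L: 4 → 4, ΔL = +0 — ok.
ΔJ = 0, ±1 (not J=0↔0): J: 7/2 → 7/2, ΔJ = +0 — ok.
All four E1 rules are satisfied.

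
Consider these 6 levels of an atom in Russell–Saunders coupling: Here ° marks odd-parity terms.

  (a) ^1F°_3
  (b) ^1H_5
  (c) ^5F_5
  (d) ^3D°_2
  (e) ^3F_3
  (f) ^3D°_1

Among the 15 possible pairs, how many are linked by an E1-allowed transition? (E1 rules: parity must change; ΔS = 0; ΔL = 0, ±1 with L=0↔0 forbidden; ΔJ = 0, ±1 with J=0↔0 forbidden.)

(a)–(b): forbidden (ΔL, ΔJ).
(a)–(c): forbidden (ΔS, ΔJ).
(a)–(d): forbidden (parity, ΔS).
(a)–(e): forbidden (ΔS).
(a)–(f): forbidden (parity, ΔS, ΔJ).
(b)–(c): forbidden (parity, ΔS, ΔL).
(b)–(d): forbidden (ΔS, ΔL, ΔJ).
(b)–(e): forbidden (parity, ΔS, ΔL, ΔJ).
(b)–(f): forbidden (ΔS, ΔL, ΔJ).
(c)–(d): forbidden (ΔS, ΔJ).
(c)–(e): forbidden (parity, ΔS, ΔJ).
(c)–(f): forbidden (ΔS, ΔJ).
(d)–(e): allowed.
(d)–(f): forbidden (parity).
(e)–(f): forbidden (ΔJ).
Allowed pairs: 1 of 15.

1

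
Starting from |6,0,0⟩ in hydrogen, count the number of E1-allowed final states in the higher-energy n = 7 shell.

3

E1 requires Δl = ±1, so l_f ∈ {-1, 1}; with 0 ≤ l_f ≤ n_f−1 = 6, the allowed l_f values are {1}.
For l_f = 1: m_f ∈ {m_i−1, m_i, m_i+1} ∩ [−1, 1] = {-1, 0, 1} → 3 states.
Total: 3.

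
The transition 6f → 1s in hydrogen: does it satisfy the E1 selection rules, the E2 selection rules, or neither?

neither

Δl = 0 − 3 = -3; l_i + l_f = 3.
E1 (Δl = ±1): not satisfied.
E2 (Δl = 0,±2, l_i+l_f ≥ 2): not satisfied.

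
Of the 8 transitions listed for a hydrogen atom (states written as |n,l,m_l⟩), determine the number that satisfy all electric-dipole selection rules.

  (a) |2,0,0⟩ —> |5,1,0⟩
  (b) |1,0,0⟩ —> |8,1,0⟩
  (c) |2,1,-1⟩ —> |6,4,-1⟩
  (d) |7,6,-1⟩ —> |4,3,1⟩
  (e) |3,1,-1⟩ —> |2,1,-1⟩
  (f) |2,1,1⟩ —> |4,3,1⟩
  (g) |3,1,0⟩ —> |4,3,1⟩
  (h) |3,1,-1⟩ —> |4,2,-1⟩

(a) allowed
(b) allowed
(c) forbidden — Δl = +3 (E1 requires Δl = ±1)
(d) forbidden — Δl = -3 (E1 requires Δl = ±1); Δm_l = +2 (E1 requires Δm_l = 0, ±1)
(e) forbidden — Δl = +0 (E1 requires Δl = ±1)
(f) forbidden — Δl = +2 (E1 requires Δl = ±1)
(g) forbidden — Δl = +2 (E1 requires Δl = ±1)
(h) allowed
Total allowed: 3 of 8.

3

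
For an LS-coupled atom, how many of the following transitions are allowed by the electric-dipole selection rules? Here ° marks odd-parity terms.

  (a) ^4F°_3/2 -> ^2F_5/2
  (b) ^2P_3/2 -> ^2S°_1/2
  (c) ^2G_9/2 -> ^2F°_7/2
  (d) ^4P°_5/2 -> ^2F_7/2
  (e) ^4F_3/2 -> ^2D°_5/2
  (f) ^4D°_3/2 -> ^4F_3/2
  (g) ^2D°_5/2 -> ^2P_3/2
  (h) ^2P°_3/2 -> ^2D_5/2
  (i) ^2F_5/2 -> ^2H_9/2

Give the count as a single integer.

5

(a) forbidden (ΔS fails)
(b) allowed
(c) allowed
(d) forbidden (ΔS, ΔL fail)
(e) forbidden (ΔS fails)
(f) allowed
(g) allowed
(h) allowed
(i) forbidden (parity, ΔL, ΔJ fail)
Total allowed: 5 of 9.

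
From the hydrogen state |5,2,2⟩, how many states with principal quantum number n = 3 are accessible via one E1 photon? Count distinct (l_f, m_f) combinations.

1

E1 requires Δl = ±1, so l_f ∈ {1, 3}; with 0 ≤ l_f ≤ n_f−1 = 2, the allowed l_f values are {1}.
For l_f = 1: m_f ∈ {m_i−1, m_i, m_i+1} ∩ [−1, 1] = {1} → 1 state.
Total: 1.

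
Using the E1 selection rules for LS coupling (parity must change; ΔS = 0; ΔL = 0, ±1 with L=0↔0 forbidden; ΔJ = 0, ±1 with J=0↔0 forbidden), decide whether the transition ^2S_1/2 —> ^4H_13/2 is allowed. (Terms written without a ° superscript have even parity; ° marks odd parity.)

Parity must change: even → even — fails.
ΔS = 0: S: 1/2 → 3/2 — fails.
ΔL = 0, ±1 (not L=0↔0): L: 0 → 5, ΔL = +5 — fails.
ΔJ = 0, ±1 (not J=0↔0): J: 1/2 → 13/2, ΔJ = +6 — fails.
Rule(s) violated: parity, ΔS, ΔL, ΔJ.

forbidden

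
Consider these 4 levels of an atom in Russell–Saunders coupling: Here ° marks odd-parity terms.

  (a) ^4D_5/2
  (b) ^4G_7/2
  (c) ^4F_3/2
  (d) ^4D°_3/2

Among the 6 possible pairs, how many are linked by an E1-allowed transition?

(a)–(b): forbidden (parity, ΔL).
(a)–(c): forbidden (parity).
(a)–(d): allowed.
(b)–(c): forbidden (parity, ΔJ).
(b)–(d): forbidden (ΔL, ΔJ).
(c)–(d): allowed.
Allowed pairs: 2 of 6.

2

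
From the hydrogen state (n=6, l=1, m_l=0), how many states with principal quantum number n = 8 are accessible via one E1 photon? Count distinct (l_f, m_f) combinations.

4

E1 requires Δl = ±1, so l_f ∈ {0, 2}; with 0 ≤ l_f ≤ n_f−1 = 7, the allowed l_f values are {0, 2}.
For l_f = 0: m_f ∈ {m_i−1, m_i, m_i+1} ∩ [−0, 0] = {0} → 1 state.
For l_f = 2: m_f ∈ {m_i−1, m_i, m_i+1} ∩ [−2, 2] = {-1, 0, 1} → 3 states.
Total: 4.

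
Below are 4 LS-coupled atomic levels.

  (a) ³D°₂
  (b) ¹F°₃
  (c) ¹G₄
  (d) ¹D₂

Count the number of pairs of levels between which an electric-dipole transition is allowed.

(a)–(b): forbidden (parity, ΔS).
(a)–(c): forbidden (ΔS, ΔL, ΔJ).
(a)–(d): forbidden (ΔS).
(b)–(c): allowed.
(b)–(d): allowed.
(c)–(d): forbidden (parity, ΔL, ΔJ).
Allowed pairs: 2 of 6.

2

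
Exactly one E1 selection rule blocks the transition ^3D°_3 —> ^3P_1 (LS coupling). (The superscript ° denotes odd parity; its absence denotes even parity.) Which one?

the ΔJ = 0, ±1 rule

Initial level: S=1, L=2, J=3, parity odd. Final level: S=1, L=1, J=1, parity even.
ΔJ = 0, ±1 (not J=0↔0): J: 3 → 1, ΔJ = -2 — fails.
ΔL = 0, ±1 (not L=0↔0): L: 2 → 1, ΔL = -1 — passes.
Parity must change: odd → even — passes.
ΔS = 0: S: 1 → 1 — passes.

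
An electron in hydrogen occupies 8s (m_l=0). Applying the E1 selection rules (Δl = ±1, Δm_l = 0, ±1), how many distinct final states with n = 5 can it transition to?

E1 requires Δl = ±1, so l_f ∈ {-1, 1}; with 0 ≤ l_f ≤ n_f−1 = 4, the allowed l_f values are {1}.
For l_f = 1: m_f ∈ {m_i−1, m_i, m_i+1} ∩ [−1, 1] = {-1, 0, 1} → 3 states.
Total: 3.

3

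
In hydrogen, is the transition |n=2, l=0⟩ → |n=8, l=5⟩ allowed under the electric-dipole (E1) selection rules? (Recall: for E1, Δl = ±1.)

forbidden

Initial l = 0, final l = 5, so Δl = +5. E1 requires Δl = ±1: fails.
The transition is electric-dipole forbidden.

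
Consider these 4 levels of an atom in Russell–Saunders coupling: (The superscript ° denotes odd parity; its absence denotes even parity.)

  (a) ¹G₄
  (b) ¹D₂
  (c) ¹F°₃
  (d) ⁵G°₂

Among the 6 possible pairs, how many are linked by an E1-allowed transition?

2

(a)–(b): forbidden (parity, ΔL, ΔJ).
(a)–(c): allowed.
(a)–(d): forbidden (ΔS, ΔJ).
(b)–(c): allowed.
(b)–(d): forbidden (ΔS, ΔL).
(c)–(d): forbidden (parity, ΔS).
Allowed pairs: 2 of 6.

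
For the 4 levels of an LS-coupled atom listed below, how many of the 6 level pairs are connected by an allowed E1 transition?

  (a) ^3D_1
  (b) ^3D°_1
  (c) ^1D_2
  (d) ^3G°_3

(a)–(b): allowed.
(a)–(c): forbidden (parity, ΔS).
(a)–(d): forbidden (ΔL, ΔJ).
(b)–(c): forbidden (ΔS).
(b)–(d): forbidden (parity, ΔL, ΔJ).
(c)–(d): forbidden (ΔS, ΔL).
Allowed pairs: 1 of 6.

1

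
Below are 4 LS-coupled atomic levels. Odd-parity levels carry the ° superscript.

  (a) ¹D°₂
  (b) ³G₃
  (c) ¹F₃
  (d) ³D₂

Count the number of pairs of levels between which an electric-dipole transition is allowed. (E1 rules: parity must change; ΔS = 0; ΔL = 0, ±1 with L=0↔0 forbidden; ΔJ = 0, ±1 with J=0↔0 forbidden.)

1

(a)–(b): forbidden (ΔS, ΔL).
(a)–(c): allowed.
(a)–(d): forbidden (ΔS).
(b)–(c): forbidden (parity, ΔS).
(b)–(d): forbidden (parity, ΔL).
(c)–(d): forbidden (parity, ΔS).
Allowed pairs: 1 of 6.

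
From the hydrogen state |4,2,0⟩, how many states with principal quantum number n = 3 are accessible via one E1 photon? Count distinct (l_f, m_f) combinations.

3

E1 requires Δl = ±1, so l_f ∈ {1, 3}; with 0 ≤ l_f ≤ n_f−1 = 2, the allowed l_f values are {1}.
For l_f = 1: m_f ∈ {m_i−1, m_i, m_i+1} ∩ [−1, 1] = {-1, 0, 1} → 3 states.
Total: 3.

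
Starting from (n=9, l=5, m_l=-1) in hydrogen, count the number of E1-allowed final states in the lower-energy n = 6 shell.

3

E1 requires Δl = ±1, so l_f ∈ {4, 6}; with 0 ≤ l_f ≤ n_f−1 = 5, the allowed l_f values are {4}.
For l_f = 4: m_f ∈ {m_i−1, m_i, m_i+1} ∩ [−4, 4] = {-2, -1, 0} → 3 states.
Total: 3.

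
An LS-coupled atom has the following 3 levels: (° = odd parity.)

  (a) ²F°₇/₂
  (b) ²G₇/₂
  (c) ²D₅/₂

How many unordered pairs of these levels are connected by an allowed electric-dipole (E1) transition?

2

(a)–(b): allowed.
(a)–(c): allowed.
(b)–(c): forbidden (parity, ΔL).
Allowed pairs: 2 of 3.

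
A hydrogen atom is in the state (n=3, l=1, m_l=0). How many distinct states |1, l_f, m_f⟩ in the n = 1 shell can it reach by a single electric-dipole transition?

E1 requires Δl = ±1, so l_f ∈ {0, 2}; with 0 ≤ l_f ≤ n_f−1 = 0, the allowed l_f values are {0}.
For l_f = 0: m_f ∈ {m_i−1, m_i, m_i+1} ∩ [−0, 0] = {0} → 1 state.
Total: 1.

1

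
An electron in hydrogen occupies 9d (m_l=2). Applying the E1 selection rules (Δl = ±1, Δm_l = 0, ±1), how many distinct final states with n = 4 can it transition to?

E1 requires Δl = ±1, so l_f ∈ {1, 3}; with 0 ≤ l_f ≤ n_f−1 = 3, the allowed l_f values are {1, 3}.
For l_f = 1: m_f ∈ {m_i−1, m_i, m_i+1} ∩ [−1, 1] = {1} → 1 state.
For l_f = 3: m_f ∈ {m_i−1, m_i, m_i+1} ∩ [−3, 3] = {1, 2, 3} → 3 states.
Total: 4.

4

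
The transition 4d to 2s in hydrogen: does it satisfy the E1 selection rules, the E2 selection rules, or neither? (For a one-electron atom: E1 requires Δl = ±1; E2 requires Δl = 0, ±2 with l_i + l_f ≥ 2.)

E2

Δl = 0 − 2 = -2; l_i + l_f = 2.
E1 (Δl = ±1): not satisfied.
E2 (Δl = 0,±2, l_i+l_f ≥ 2): satisfied.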